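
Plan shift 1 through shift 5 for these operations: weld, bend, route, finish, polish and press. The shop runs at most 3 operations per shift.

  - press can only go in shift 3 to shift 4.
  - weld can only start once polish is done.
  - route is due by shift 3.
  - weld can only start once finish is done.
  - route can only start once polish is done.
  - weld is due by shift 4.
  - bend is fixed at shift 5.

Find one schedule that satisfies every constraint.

finish=shift 1; weld=shift 2; route=shift 2; bend=shift 5; polish=shift 1; press=shift 3

Checking: polish(shift 1) before weld(shift 2); polish(shift 1) before route(shift 2); finish(shift 1) before weld(shift 2); press=shift 3 in [shift 3,shift 4]; bend=shift 5 in [shift 5,shift 5]; weld=shift 2 in [shift 1,shift 4]; route=shift 2 in [shift 1,shift 3]; max 2 per shift (cap 3).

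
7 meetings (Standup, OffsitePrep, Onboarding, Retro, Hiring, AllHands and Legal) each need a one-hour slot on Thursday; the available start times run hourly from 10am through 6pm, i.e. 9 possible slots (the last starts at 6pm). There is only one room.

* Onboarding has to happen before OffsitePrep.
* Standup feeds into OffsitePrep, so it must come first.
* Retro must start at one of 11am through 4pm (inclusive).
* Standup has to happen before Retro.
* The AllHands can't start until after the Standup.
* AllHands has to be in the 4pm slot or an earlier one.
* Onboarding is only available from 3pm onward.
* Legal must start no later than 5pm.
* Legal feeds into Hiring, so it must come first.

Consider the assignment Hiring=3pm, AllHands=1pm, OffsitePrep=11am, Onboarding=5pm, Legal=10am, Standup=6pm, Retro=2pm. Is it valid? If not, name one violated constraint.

Invalid. Standup feeds into OffsitePrep, so it must come first.

AllHands has to be in the 4pm slot or an earlier one — holds.
Retro must start at one of 11am through 4pm (inclusive) — holds.
Onboarding has to happen before OffsitePrep — violated.
Legal must start no later than 5pm — holds.
Legal feeds into Hiring, so it must come first — holds.
The AllHands can't start until after the Standup — violated.
Standup has to happen before Retro — violated.
Standup feeds into OffsitePrep, so it must come first — violated.
There is only one room — holds.
Onboarding is only available from 3pm onward — holds.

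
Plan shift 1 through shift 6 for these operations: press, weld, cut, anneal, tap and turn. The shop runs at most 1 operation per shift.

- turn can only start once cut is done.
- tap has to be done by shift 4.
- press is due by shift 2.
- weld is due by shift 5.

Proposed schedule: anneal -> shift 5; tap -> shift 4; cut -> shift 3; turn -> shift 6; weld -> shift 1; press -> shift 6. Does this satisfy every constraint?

No. press is due by shift 2 is not satisfied.

weld is due by shift 5 — holds.
turn can only start once cut is done — holds.
tap has to be done by shift 4 — holds.
press is due by shift 2 — violated.
The shop runs at most 1 operation per shift — violated.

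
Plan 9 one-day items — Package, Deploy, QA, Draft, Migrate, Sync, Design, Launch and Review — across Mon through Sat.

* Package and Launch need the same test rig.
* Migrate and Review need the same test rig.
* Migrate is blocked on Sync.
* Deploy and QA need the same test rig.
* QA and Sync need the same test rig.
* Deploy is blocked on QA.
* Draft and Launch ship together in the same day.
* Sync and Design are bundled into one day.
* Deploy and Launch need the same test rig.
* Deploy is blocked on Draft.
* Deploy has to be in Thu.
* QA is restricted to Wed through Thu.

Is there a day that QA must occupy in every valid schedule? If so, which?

Wed

QA's window is Wed–Thu.
Deploy is fixed at Thu, and QA can't share a day with Deploy.
So QA must be Wed.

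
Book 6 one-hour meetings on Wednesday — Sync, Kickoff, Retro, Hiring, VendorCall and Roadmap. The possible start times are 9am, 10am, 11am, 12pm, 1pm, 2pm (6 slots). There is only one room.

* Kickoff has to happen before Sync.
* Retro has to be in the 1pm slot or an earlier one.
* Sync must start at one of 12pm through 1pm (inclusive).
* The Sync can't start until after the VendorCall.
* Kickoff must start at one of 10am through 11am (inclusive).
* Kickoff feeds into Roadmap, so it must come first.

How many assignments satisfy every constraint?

Splitting on Sync: it can be 12pm (13), 1pm (18). Listing each branch's schedules as (Kickoff, Retro, Hiring, VendorCall, Roadmap):
Sync=12pm: (10am,9am,1pm,11am,2pm) (10am,9am,2pm,11am,1pm) (10am,11am,1pm,9am,2pm) (10am,11am,2pm,9am,1pm) (10am,1pm,9am,11am,2pm) (10am,1pm,11am,9am,2pm) (10am,1pm,2pm,9am,11am) (11am,9am,1pm,10am,2pm) (11am,9am,2pm,10am,1pm) (11am,10am,1pm,9am,2pm) (11am,10am,2pm,9am,1pm) (11am,1pm,9am,10am,2pm) (11am,1pm,10am,9am,2pm) — 13.
Sync=1pm: (10am,9am,11am,12pm,2pm) (10am,9am,12pm,11am,2pm) (10am,9am,2pm,11am,12pm) (10am,9am,2pm,12pm,11am) (10am,11am,9am,12pm,2pm) (10am,11am,12pm,9am,2pm) (10am,11am,2pm,9am,12pm) (10am,12pm,9am,11am,2pm) (10am,12pm,11am,9am,2pm) (10am,12pm,2pm,9am,11am) (11am,9am,10am,12pm,2pm) (11am,9am,12pm,10am,2pm) (11am,9am,2pm,10am,12pm) (11am,10am,9am,12pm,2pm) (11am,10am,12pm,9am,2pm) (11am,10am,2pm,9am,12pm) (11am,12pm,9am,10am,2pm) (11am,12pm,10am,9am,2pm) — 18.
Summing: 13 + 18 = 31.

31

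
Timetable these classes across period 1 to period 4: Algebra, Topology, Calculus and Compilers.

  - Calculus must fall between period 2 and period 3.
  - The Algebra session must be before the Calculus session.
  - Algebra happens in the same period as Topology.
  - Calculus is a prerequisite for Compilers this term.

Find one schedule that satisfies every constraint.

Calculus=period 2, Algebra=period 1, Compilers=period 3, Topology=period 1

Checking: Algebra(period 1) before Calculus(period 2); Calculus(period 2) before Compilers(period 3); Algebra = Topology = period 1; Calculus=period 2 in [period 2,period 3].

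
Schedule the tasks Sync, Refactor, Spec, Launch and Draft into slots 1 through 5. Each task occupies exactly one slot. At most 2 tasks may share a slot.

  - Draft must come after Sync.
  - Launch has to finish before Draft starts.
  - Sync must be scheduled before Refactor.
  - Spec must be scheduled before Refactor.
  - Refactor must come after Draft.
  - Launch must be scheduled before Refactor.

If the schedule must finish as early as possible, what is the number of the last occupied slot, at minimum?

3

The precedence chain requires at least 3 distinct slots.
With at most 2 per slot and 5 tasks, at least 3 slots are needed.
3 works (last occupied slot: 3): for example Launch -> 1; Sync -> 1; Spec -> 2; Draft -> 2; Refactor -> 3.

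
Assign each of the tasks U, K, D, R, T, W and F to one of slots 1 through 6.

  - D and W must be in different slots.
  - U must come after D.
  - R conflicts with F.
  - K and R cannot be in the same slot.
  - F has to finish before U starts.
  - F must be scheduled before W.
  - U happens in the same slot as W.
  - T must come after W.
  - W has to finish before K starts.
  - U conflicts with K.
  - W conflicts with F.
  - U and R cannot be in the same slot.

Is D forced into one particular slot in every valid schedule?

D can be 1 (e.g. U in 2, F in 1, K in 3, T in 3, D in 1, W in 2, R in 4) or 2 (e.g. K -> 4; T -> 4; D -> 2; F -> 1; W -> 3; R -> 2; U -> 3).

No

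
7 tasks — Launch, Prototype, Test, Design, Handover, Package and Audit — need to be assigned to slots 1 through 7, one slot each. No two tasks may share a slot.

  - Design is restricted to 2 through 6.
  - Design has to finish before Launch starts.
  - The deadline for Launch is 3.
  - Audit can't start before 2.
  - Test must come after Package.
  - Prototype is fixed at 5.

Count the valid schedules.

Splitting on Test: it can be 4 (2), 6 (3), 7 (4). Listing each branch's schedules as (Launch, Prototype, Design, Handover, Package, Audit):
Test=4: (3,5,2,6,1,7) (3,5,2,7,1,6) — 2.
Test=6: (3,5,2,1,4,7) (3,5,2,4,1,7) (3,5,2,7,1,4) — 3.
Test=7: (3,5,2,1,4,6) (3,5,2,1,6,4) (3,5,2,4,1,6) (3,5,2,6,1,4) — 4.
Summing: 2 + 3 + 4 = 9.

9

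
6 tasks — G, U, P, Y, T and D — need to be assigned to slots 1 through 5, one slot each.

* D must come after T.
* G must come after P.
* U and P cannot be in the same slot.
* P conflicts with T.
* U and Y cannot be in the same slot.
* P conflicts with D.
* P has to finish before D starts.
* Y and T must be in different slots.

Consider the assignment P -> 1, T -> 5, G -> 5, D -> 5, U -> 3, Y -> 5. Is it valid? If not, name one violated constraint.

Invalid. Y and T must be in different slots.

D must come after T — violated.
P conflicts with T — holds.
U and Y cannot be in the same slot — holds.
U and P cannot be in the same slot — holds.
Y and T must be in different slots — violated.
P conflicts with D — holds.
G must come after P — holds.
P has to finish before D starts — holds.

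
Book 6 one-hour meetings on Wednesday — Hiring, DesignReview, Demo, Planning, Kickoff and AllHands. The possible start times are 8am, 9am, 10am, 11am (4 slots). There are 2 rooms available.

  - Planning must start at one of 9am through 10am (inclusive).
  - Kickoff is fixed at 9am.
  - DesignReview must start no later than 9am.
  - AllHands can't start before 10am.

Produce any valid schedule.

AllHands=10am, Planning=9am, Demo=10am, DesignReview=8am, Hiring=8am, Kickoff=9am

Checking: Planning=9am in [9am,10am]; DesignReview=8am in [8am,9am]; AllHands=10am in [10am,11am]; Kickoff=9am in [9am,9am]; max 2 per slot (cap 2).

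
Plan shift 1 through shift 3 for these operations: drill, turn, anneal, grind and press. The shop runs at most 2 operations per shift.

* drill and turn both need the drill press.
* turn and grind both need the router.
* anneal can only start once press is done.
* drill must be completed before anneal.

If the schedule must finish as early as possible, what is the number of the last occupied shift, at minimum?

The precedence chain requires at least 2 distinct shifts.
With at most 2 per shift and 5 operations, at least 3 shifts are needed.
3 works (last occupied shift: shift 3): for example anneal=shift 2; turn=shift 2; press=shift 1; grind=shift 3; drill=shift 1.

shift 3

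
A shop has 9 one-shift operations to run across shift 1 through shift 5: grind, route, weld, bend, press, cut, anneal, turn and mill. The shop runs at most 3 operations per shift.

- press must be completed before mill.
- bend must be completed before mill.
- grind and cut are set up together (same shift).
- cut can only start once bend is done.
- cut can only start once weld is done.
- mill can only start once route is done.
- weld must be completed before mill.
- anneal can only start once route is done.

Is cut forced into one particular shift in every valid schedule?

cut can be shift 2 (e.g. turn -> shift 3, press -> shift 2, cut -> shift 2, grind -> shift 2, bend -> shift 1, mill -> shift 3, weld -> shift 1, anneal -> shift 3, route -> shift 1) or shift 3 (e.g. bend in shift 1; grind in shift 3; press in shift 2; turn in shift 2; anneal in shift 2; mill in shift 3; route in shift 1; weld in shift 1; cut in shift 3).

No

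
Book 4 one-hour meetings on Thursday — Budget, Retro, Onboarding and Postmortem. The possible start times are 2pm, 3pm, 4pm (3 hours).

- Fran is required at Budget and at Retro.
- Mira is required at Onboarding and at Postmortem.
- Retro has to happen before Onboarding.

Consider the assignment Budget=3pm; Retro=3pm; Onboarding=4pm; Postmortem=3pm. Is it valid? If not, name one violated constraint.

Retro has to happen before Onboarding — holds.
Fran is required at Budget and at Retro — violated.
Mira is required at Onboarding and at Postmortem — holds.

No — it violates: Fran is required at Budget and at Retro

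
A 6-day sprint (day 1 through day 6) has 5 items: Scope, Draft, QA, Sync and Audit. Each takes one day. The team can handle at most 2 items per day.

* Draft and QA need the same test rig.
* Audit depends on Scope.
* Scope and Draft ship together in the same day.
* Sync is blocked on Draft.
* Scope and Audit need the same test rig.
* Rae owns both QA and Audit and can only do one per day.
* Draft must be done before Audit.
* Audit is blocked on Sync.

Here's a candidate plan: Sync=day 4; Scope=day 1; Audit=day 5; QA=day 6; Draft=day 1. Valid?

Yes, all constraints hold

Sync is blocked on Draft — holds.
Scope and Draft ship together in the same day — holds.
The team can handle at most 2 items per day — holds.
Draft and QA need the same test rig — holds.
Audit is blocked on Sync — holds.
Scope and Audit need the same test rig — holds.
Draft must be done before Audit — holds.
Rae owns both QA and Audit and can only do one per day — holds.
Audit depends on Scope — holds.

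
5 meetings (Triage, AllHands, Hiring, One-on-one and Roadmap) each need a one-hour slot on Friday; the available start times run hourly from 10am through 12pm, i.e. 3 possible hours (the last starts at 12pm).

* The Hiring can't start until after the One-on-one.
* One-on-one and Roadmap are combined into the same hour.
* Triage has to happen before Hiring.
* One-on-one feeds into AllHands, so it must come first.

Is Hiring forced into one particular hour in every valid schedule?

Hiring can be 11am (e.g. Roadmap=10am, AllHands=11am, One-on-one=10am, Hiring=11am, Triage=10am) or 12pm (e.g. Hiring=12pm; AllHands=11am; Roadmap=10am; One-on-one=10am; Triage=10am).

No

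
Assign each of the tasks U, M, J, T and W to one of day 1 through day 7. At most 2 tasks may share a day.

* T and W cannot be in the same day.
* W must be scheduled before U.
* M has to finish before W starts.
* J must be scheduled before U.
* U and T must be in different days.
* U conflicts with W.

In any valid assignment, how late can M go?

Downstream work caps M at day 5.
M at day 5 is achievable: J -> day 1, M -> day 5, T -> day 1, U -> day 7, W -> day 6.

day 5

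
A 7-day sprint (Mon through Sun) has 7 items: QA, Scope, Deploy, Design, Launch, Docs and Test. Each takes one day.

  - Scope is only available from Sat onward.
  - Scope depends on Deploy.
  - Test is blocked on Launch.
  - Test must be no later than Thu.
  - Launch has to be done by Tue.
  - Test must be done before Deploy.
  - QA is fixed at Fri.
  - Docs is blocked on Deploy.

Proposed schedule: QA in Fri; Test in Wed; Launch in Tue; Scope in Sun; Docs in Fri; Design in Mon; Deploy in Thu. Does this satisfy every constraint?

Valid

Test must be no later than Thu — holds.
Scope depends on Deploy — holds.
Docs is blocked on Deploy — holds.
Launch has to be done by Tue — holds.
Scope is only available from Sat onward — holds.
Test is blocked on Launch — holds.
Test must be done before Deploy — holds.
QA is fixed at Fri — holds.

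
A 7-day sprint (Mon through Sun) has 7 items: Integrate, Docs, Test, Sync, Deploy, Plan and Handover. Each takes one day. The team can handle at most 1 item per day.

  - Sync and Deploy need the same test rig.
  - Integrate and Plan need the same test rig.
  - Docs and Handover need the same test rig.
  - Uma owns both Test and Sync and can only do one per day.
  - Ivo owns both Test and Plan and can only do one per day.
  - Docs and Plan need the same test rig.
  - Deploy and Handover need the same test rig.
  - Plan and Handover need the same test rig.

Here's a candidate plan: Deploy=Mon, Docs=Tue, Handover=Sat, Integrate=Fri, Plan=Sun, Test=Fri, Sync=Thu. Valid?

No — it violates: The team can handle at most 1 item per day

Sync and Deploy need the same test rig — holds.
Plan and Handover need the same test rig — holds.
Docs and Handover need the same test rig — holds.
Ivo owns both Test and Plan and can only do one per day — holds.
Docs and Plan need the same test rig — holds.
Deploy and Handover need the same test rig — holds.
The team can handle at most 1 item per day — violated.
Uma owns both Test and Sync and can only do one per day — holds.
Integrate and Plan need the same test rig — holds.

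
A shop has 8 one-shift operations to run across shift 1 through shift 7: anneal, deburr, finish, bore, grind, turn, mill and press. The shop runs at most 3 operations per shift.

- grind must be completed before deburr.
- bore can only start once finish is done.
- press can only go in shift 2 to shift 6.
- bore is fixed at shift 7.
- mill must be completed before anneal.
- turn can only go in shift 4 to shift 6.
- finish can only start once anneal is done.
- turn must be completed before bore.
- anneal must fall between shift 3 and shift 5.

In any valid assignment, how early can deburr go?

shift 2

Precedence pushes deburr to at least shift 2.
deburr at shift 2 is achievable: anneal -> shift 3; mill -> shift 1; press -> shift 2; finish -> shift 4; bore -> shift 7; turn -> shift 4; grind -> shift 1; deburr -> shift 2.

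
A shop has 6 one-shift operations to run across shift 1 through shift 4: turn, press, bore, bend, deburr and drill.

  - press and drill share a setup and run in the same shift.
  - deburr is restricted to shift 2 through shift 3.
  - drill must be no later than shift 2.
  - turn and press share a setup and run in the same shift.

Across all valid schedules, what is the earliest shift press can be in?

shift 1

Press must be in the same shift as drill, which can't be after shift 2, so press is at most shift 2.
press at shift 1 is achievable: bend -> shift 1, press -> shift 1, bore -> shift 1, deburr -> shift 2, drill -> shift 1, turn -> shift 1.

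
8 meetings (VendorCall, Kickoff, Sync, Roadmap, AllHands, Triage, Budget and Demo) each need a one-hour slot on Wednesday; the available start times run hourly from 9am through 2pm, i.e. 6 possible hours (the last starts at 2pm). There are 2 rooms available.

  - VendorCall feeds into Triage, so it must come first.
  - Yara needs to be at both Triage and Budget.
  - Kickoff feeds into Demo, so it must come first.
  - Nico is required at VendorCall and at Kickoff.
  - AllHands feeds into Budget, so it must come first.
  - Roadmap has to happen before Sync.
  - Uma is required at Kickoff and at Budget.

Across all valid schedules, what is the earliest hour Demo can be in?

10am

Precedence pushes Demo to at least 10am.
Demo at 10am is achievable: VendorCall in 10am; AllHands in 11am; Demo in 10am; Budget in 1pm; Roadmap in 9am; Kickoff in 9am; Triage in 12pm; Sync in 11am.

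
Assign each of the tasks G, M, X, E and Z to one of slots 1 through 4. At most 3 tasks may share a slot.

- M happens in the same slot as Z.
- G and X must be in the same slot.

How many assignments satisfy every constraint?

48

Splitting on G: it can be 1 (12), 2 (12), 3 (12), 4 (12). Listing each branch's schedules as (M, X, E, Z):
G=1: (2,1,1,2) (2,1,2,2) (2,1,3,2) (2,1,4,2) (3,1,1,3) (3,1,2,3) (3,1,3,3) (3,1,4,3) (4,1,1,4) (4,1,2,4) (4,1,3,4) (4,1,4,4) — 12.
G=2: (1,2,1,1) (1,2,2,1) (1,2,3,1) (1,2,4,1) (3,2,1,3) (3,2,2,3) (3,2,3,3) (3,2,4,3) (4,2,1,4) (4,2,2,4) (4,2,3,4) (4,2,4,4) — 12.
G=3: (1,3,1,1) (1,3,2,1) (1,3,3,1) (1,3,4,1) (2,3,1,2) (2,3,2,2) (2,3,3,2) (2,3,4,2) (4,3,1,4) (4,3,2,4) (4,3,3,4) (4,3,4,4) — 12.
G=4: (1,4,1,1) (1,4,2,1) (1,4,3,1) (1,4,4,1) (2,4,1,2) (2,4,2,2) (2,4,3,2) (2,4,4,2) (3,4,1,3) (3,4,2,3) (3,4,3,3) (3,4,4,3) — 12.
Summing: 12 + 12 + 12 + 12 = 48.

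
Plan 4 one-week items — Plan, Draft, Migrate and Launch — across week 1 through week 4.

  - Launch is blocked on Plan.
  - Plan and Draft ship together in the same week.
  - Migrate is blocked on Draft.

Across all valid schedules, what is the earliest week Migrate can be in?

week 2

Precedence pushes Migrate to at least week 2.
Migrate at week 2 is achievable: Launch=week 2; Draft=week 1; Migrate=week 2; Plan=week 1.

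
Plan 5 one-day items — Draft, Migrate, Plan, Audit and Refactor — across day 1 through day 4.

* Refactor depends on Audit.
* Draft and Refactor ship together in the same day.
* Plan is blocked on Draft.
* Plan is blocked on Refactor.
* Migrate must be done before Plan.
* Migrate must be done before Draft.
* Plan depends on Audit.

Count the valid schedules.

6

Splitting on Draft: it can be day 2 (2), day 3 (4). Listing each branch's schedules as (Migrate, Plan, Audit, Refactor) by day number:
Draft=day 2: (1,3,1,2) (1,4,1,2) — 2.
Draft=day 3: (1,4,1,3) (1,4,2,3) (2,4,1,3) (2,4,2,3) — 4.
Summing: 2 + 4 = 6.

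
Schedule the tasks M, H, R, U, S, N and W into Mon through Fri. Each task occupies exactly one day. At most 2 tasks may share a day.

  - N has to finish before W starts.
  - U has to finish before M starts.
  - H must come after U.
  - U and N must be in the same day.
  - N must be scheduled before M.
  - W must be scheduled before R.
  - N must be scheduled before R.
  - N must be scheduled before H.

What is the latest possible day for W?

Precedence pushes W to at least Tue; downstream work caps W at Thu.
W at Thu is achievable: R in Fri; S in Wed; W in Thu; N in Mon; H in Tue; U in Mon; M in Tue.

Thu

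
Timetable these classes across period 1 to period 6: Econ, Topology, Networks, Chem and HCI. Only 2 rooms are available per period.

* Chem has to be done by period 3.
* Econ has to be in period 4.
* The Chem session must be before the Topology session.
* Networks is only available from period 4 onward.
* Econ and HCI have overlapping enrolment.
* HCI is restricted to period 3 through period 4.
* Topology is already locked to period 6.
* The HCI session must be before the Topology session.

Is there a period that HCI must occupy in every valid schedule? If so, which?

HCI's window is period 3–period 4.
Econ is fixed at period 4, and HCI can't share a period with Econ.
So HCI must be period 3.

period 3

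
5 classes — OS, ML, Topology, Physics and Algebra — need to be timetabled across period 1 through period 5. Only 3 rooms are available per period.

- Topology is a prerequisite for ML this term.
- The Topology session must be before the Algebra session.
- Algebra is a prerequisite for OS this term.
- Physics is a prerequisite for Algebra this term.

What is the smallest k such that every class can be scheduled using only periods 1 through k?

3

The precedence chain requires at least 3 distinct periods.
With at most 3 per period and 5 classes, at least 2 periods are needed.
3 works (last occupied period: period 3): for example ML in period 2, Topology in period 1, OS in period 3, Algebra in period 2, Physics in period 1.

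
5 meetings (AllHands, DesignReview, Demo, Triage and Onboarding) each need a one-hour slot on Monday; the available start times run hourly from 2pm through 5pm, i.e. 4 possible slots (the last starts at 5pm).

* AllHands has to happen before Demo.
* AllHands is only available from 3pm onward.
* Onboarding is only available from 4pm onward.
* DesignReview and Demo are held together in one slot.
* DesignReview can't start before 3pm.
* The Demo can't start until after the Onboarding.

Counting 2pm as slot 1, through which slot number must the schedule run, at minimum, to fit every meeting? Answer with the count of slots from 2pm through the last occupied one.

The precedence chain requires at least 2 distinct slots.
Propagating the time windows through the other constraints, DesignReview can't land before 5pm — that is slot 4 counting from 2pm — so the schedule must run through at least 4 slots.
4 works (last occupied slot: 5pm): for example AllHands=3pm, Onboarding=4pm, DesignReview=5pm, Demo=5pm, Triage=2pm.

4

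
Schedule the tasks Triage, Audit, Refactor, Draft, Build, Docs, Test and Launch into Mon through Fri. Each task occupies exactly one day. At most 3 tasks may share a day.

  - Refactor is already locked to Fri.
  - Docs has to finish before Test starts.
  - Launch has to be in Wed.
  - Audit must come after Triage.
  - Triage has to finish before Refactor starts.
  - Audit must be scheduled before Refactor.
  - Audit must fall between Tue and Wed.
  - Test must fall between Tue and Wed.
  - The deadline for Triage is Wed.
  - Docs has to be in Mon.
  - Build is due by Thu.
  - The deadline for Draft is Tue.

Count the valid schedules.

38

Splitting on Triage: it can be Mon (25), Tue (13). Listing each branch's schedules as (Audit, Refactor, Draft, Build, Docs, Test, Launch):
Triage=Mon: (Tue,Fri,Mon,Tue,Mon,Tue,Wed) (Tue,Fri,Mon,Tue,Mon,Wed,Wed) (Tue,Fri,Mon,Wed,Mon,Tue,Wed) (Tue,Fri,Mon,Wed,Mon,Wed,Wed) (Tue,Fri,Mon,Thu,Mon,Tue,Wed) (Tue,Fri,Mon,Thu,Mon,Wed,Wed) (Tue,Fri,Tue,Mon,Mon,Tue,Wed) (Tue,Fri,Tue,Mon,Mon,Wed,Wed) (Tue,Fri,Tue,Tue,Mon,Wed,Wed) (Tue,Fri,Tue,Wed,Mon,Tue,Wed) (Tue,Fri,Tue,Wed,Mon,Wed,Wed) (Tue,Fri,Tue,Thu,Mon,Tue,Wed) (Tue,Fri,Tue,Thu,Mon,Wed,Wed) (Wed,Fri,Mon,Tue,Mon,Tue,Wed) (Wed,Fri,Mon,Tue,Mon,Wed,Wed) (Wed,Fri,Mon,Wed,Mon,Tue,Wed) (Wed,Fri,Mon,Thu,Mon,Tue,Wed) (Wed,Fri,Mon,Thu,Mon,Wed,Wed) (Wed,Fri,Tue,Mon,Mon,Tue,Wed) (Wed,Fri,Tue,Mon,Mon,Wed,Wed) (Wed,Fri,Tue,Tue,Mon,Tue,Wed) (Wed,Fri,Tue,Tue,Mon,Wed,Wed) (Wed,Fri,Tue,Wed,Mon,Tue,Wed) (Wed,Fri,Tue,Thu,Mon,Tue,Wed) (Wed,Fri,Tue,Thu,Mon,Wed,Wed) — 25.
Triage=Tue: (Wed,Fri,Mon,Mon,Mon,Tue,Wed) (Wed,Fri,Mon,Mon,Mon,Wed,Wed) (Wed,Fri,Mon,Tue,Mon,Tue,Wed) (Wed,Fri,Mon,Tue,Mon,Wed,Wed) (Wed,Fri,Mon,Wed,Mon,Tue,Wed) (Wed,Fri,Mon,Thu,Mon,Tue,Wed) (Wed,Fri,Mon,Thu,Mon,Wed,Wed) (Wed,Fri,Tue,Mon,Mon,Tue,Wed) (Wed,Fri,Tue,Mon,Mon,Wed,Wed) (Wed,Fri,Tue,Tue,Mon,Wed,Wed) (Wed,Fri,Tue,Wed,Mon,Tue,Wed) (Wed,Fri,Tue,Thu,Mon,Tue,Wed) (Wed,Fri,Tue,Thu,Mon,Wed,Wed) — 13.
Summing: 25 + 13 = 38.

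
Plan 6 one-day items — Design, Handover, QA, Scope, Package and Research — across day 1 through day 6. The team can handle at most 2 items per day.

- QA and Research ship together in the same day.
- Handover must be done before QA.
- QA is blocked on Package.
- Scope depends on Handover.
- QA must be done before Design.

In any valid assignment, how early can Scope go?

day 2

Precedence pushes Scope to at least day 2.
Scope at day 2 is achievable: Package=day 1; Research=day 3; Design=day 4; Scope=day 2; Handover=day 1; QA=day 3.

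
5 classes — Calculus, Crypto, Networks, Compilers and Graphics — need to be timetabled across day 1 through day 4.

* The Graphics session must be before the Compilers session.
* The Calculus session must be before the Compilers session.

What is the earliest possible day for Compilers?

Precedence pushes Compilers to at least day 2.
Compilers at day 2 is achievable: Networks=day 1, Calculus=day 1, Graphics=day 1, Compilers=day 2, Crypto=day 1.

day 2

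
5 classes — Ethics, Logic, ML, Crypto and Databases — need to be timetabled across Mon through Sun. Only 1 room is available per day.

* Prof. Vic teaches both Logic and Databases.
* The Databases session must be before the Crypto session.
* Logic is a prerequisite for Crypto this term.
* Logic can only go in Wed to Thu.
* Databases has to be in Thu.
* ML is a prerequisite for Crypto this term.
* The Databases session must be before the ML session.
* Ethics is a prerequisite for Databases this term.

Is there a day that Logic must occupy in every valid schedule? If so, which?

Wed

Logic's window is Wed–Thu.
Databases is fixed at Thu, and Logic can't share a day with Databases.
So Logic must be Wed.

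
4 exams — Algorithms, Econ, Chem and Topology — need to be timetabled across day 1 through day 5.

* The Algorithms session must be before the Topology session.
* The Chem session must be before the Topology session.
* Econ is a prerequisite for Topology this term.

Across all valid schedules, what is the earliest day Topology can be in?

day 2

Precedence pushes Topology to at least day 2.
Topology at day 2 is achievable: Algorithms=day 1, Econ=day 1, Chem=day 1, Topology=day 2.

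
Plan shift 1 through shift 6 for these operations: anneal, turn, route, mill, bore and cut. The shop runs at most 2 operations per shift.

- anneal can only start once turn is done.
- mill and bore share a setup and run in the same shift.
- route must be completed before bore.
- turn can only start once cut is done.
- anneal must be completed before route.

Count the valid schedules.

6

Splitting on anneal: it can be shift 3 (3), shift 4 (3). Listing each branch's schedules as (turn, route, mill, bore, cut) by shift number:
anneal=shift 3: (2,4,5,5,1) (2,4,6,6,1) (2,5,6,6,1) — 3.
anneal=shift 4: (2,5,6,6,1) (3,5,6,6,1) (3,5,6,6,2) — 3.
Summing: 3 + 3 = 6.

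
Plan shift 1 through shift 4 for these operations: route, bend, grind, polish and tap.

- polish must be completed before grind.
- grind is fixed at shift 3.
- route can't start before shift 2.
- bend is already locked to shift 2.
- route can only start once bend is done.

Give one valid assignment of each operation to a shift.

bend -> shift 2, tap -> shift 1, route -> shift 3, grind -> shift 3, polish -> shift 1

Checking: polish(shift 1) before grind(shift 3); bend(shift 2) before route(shift 3); route=shift 3 in [shift 2,shift 4]; bend=shift 2 in [shift 2,shift 2]; grind=shift 3 in [shift 3,shift 3].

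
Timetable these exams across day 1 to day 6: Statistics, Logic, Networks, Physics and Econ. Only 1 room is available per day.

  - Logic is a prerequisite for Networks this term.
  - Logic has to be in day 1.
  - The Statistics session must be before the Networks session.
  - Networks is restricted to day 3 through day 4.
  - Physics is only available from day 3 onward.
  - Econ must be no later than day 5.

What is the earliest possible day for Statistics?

day 2

Downstream work caps Statistics at day 3.
Statistics at day 2 is achievable: Logic=day 1, Physics=day 4, Econ=day 5, Statistics=day 2, Networks=day 3.
Nothing earlier works — the capacity limit rule out every day before day 2.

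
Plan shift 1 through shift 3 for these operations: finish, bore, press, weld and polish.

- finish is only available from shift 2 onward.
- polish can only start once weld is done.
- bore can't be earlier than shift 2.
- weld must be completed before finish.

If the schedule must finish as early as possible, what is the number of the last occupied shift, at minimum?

shift 2

The precedence chain requires at least 2 distinct shifts.
2 works (last occupied shift: shift 2): for example polish in shift 2, finish in shift 2, press in shift 1, weld in shift 1, bore in shift 2.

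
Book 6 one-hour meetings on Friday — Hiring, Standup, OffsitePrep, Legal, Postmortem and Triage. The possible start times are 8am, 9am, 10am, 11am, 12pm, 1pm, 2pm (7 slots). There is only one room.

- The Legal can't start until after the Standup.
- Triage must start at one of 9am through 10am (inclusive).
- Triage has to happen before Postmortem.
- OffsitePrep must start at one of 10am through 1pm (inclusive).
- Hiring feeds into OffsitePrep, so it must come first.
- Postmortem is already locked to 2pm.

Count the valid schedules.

Splitting on Hiring: it can be 8am (21), 9am (9), 10am (9), 11am (12), 12pm (6). Listing each branch's schedules as (Standup, OffsitePrep, Legal, Postmortem, Triage):
Hiring=8am: (9am,11am,12pm,2pm,10am) (9am,11am,1pm,2pm,10am) (9am,12pm,11am,2pm,10am) (9am,12pm,1pm,2pm,10am) (9am,1pm,11am,2pm,10am) (9am,1pm,12pm,2pm,10am) (10am,11am,12pm,2pm,9am) (10am,11am,1pm,2pm,9am) (10am,12pm,11am,2pm,9am) (10am,12pm,1pm,2pm,9am) (10am,1pm,11am,2pm,9am) (10am,1pm,12pm,2pm,9am) (11am,10am,12pm,2pm,9am) (11am,10am,1pm,2pm,9am) (11am,12pm,1pm,2pm,9am) (11am,12pm,1pm,2pm,10am) (11am,1pm,12pm,2pm,9am) (11am,1pm,12pm,2pm,10am) (12pm,10am,1pm,2pm,9am) (12pm,11am,1pm,2pm,9am) (12pm,11am,1pm,2pm,10am) — 21.
Hiring=9am: (8am,11am,12pm,2pm,10am) (8am,11am,1pm,2pm,10am) (8am,12pm,11am,2pm,10am) (8am,12pm,1pm,2pm,10am) (8am,1pm,11am,2pm,10am) (8am,1pm,12pm,2pm,10am) (11am,12pm,1pm,2pm,10am) (11am,1pm,12pm,2pm,10am) (12pm,11am,1pm,2pm,10am) — 9.
Hiring=10am: (8am,11am,12pm,2pm,9am) (8am,11am,1pm,2pm,9am) (8am,12pm,11am,2pm,9am) (8am,12pm,1pm,2pm,9am) (8am,1pm,11am,2pm,9am) (8am,1pm,12pm,2pm,9am) (11am,12pm,1pm,2pm,9am) (11am,1pm,12pm,2pm,9am) (12pm,11am,1pm,2pm,9am) — 9.
Hiring=11am: (8am,12pm,9am,2pm,10am) (8am,12pm,10am,2pm,9am) (8am,12pm,1pm,2pm,9am) (8am,12pm,1pm,2pm,10am) (8am,1pm,9am,2pm,10am) (8am,1pm,10am,2pm,9am) (8am,1pm,12pm,2pm,9am) (8am,1pm,12pm,2pm,10am) (9am,12pm,1pm,2pm,10am) (9am,1pm,12pm,2pm,10am) (10am,12pm,1pm,2pm,9am) (10am,1pm,12pm,2pm,9am) — 12.
Hiring=12pm: (8am,1pm,9am,2pm,10am) (8am,1pm,10am,2pm,9am) (8am,1pm,11am,2pm,9am) (8am,1pm,11am,2pm,10am) (9am,1pm,11am,2pm,10am) (10am,1pm,11am,2pm,9am) — 6.
Summing: 21 + 9 + 9 + 12 + 6 = 57.

57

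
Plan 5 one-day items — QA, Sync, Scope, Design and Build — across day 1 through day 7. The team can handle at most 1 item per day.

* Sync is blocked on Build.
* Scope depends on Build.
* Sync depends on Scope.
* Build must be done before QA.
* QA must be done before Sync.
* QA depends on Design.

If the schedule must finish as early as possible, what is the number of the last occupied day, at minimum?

The precedence chain requires at least 3 distinct days.
With at most 1 per day and 5 work items, at least 5 days are needed.
5 works (last occupied day: day 5): for example QA in day 3, Scope in day 4, Sync in day 5, Design in day 2, Build in day 1.

5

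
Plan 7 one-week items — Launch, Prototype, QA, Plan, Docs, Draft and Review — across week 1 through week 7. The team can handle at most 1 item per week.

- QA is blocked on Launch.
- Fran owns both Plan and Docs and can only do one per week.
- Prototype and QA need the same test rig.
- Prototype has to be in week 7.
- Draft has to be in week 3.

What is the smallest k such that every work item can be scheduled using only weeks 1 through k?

The precedence chain requires at least 2 distinct weeks.
With at most 1 per week and 7 work items, at least 7 weeks are needed.
Prototype can't be placed before week 7, so the schedule must run through at least week 7.
7 works (last occupied week: week 7): for example QA -> week 2; Docs -> week 5; Plan -> week 4; Draft -> week 3; Prototype -> week 7; Review -> week 6; Launch -> week 1.

7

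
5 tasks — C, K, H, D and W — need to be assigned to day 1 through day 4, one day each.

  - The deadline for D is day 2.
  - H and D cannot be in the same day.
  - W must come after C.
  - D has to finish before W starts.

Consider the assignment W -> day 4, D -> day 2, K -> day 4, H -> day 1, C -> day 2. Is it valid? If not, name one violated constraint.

W must come after C — holds.
H and D cannot be in the same day — holds.
The deadline for D is day 2 — holds.
D has to finish before W starts — holds.

Yes, all constraints hold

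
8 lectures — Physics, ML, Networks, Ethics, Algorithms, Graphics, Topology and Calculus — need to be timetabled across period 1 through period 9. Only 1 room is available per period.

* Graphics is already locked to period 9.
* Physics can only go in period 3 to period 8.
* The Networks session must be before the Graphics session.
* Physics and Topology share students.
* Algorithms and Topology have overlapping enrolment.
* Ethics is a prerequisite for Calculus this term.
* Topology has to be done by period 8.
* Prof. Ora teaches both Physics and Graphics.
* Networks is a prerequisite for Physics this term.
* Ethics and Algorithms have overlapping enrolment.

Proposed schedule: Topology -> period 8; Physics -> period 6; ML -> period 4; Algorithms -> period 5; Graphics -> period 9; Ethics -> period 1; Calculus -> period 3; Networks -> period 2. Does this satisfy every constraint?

Yes, all constraints hold

Ethics is a prerequisite for Calculus this term — holds.
Ethics and Algorithms have overlapping enrolment — holds.
Only 1 room is available per period — holds.
Graphics is already locked to period 9 — holds.
Physics and Topology share students — holds.
Networks is a prerequisite for Physics this term — holds.
Prof. Ora teaches both Physics and Graphics — holds.
The Networks session must be before the Graphics session — holds.
Physics can only go in period 3 to period 8 — holds.
Topology has to be done by period 8 — holds.
Algorithms and Topology have overlapping enrolment — holds.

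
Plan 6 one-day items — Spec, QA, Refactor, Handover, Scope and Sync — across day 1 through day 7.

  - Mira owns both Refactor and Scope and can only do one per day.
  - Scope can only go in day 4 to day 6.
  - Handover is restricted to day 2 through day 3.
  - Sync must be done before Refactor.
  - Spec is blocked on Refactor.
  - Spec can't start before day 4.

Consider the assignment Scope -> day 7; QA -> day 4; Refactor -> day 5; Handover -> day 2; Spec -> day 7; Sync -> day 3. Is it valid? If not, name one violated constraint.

Invalid. Scope can only go in day 4 to day 6.

Mira owns both Refactor and Scope and can only do one per day — holds.
Spec is blocked on Refactor — holds.
Spec can't start before day 4 — holds.
Handover is restricted to day 2 through day 3 — holds.
Sync must be done before Refactor — holds.
Scope can only go in day 4 to day 6 — violated.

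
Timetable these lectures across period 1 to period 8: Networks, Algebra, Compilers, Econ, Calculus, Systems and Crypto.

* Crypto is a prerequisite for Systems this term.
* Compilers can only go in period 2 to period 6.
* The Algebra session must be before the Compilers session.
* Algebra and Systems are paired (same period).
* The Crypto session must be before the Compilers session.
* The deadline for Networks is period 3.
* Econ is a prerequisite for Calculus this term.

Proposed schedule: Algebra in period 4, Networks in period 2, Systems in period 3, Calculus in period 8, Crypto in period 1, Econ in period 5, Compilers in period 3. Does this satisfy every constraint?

No — it violates: The Algebra session must be before the Compilers session

The Algebra session must be before the Compilers session — violated.
Crypto is a prerequisite for Systems this term — holds.
Econ is a prerequisite for Calculus this term — holds.
The deadline for Networks is period 3 — holds.
The Crypto session must be before the Compilers session — holds.
Algebra and Systems are paired (same period) — violated.
Compilers can only go in period 2 to period 6 — holds.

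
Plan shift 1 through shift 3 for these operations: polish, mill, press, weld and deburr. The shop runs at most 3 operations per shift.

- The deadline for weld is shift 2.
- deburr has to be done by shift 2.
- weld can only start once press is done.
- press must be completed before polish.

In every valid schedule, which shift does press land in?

shift 1

Downstream work caps press at shift 1.
So press is pinned to shift 1.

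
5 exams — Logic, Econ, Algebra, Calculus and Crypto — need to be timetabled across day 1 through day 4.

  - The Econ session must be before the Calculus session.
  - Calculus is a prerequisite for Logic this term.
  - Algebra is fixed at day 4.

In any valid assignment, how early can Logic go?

day 3

Precedence pushes Logic to at least day 3.
Logic at day 3 is achievable: Crypto -> day 1; Logic -> day 3; Calculus -> day 2; Econ -> day 1; Algebra -> day 4.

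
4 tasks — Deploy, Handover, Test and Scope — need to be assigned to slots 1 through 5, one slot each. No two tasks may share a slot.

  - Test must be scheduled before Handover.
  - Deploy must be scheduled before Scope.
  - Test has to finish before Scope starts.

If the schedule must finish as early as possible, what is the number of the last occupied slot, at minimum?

The precedence chain requires at least 2 distinct slots.
With at most 1 per slot and 4 tasks, at least 4 slots are needed.
4 works (last occupied slot: 4): for example Handover in 4, Deploy in 2, Scope in 3, Test in 1.

slot 4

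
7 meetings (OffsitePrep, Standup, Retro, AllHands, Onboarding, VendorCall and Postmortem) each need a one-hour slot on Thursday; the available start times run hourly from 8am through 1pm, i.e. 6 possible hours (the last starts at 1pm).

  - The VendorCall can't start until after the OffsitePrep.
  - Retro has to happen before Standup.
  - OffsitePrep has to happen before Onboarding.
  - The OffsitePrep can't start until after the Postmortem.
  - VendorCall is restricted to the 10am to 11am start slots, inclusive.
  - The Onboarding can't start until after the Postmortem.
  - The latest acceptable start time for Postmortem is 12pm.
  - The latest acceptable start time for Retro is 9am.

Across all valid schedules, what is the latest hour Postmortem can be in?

9am

Postmortem's own window allows nothing later than 12pm; downstream work caps Postmortem at 9am.
Postmortem at 9am is achievable: Retro -> 8am; Onboarding -> 11am; Postmortem -> 9am; Standup -> 9am; AllHands -> 8am; OffsitePrep -> 10am; VendorCall -> 11am.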